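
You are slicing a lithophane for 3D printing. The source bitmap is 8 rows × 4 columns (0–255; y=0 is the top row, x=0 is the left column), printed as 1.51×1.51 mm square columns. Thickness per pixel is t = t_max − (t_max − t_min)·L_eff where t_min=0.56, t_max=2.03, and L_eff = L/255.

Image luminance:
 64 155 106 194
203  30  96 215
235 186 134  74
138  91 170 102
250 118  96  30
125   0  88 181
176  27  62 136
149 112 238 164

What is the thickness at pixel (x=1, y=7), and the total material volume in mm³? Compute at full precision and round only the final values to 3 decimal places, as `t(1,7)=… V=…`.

t(1,7)=1.384 V=93.633

span = t_max - t_min = 2.03 - 0.56 = 1.470
L(1,7) = 112, L_eff = 112/255 = 0.439216
t(1,7) = 2.03 - 1.470·0.439216 = 1.384
Σt over all 8·4 pixels = 69811/1700 ≈ 41.0652941
V = pitch²·Σt = 1.51²·69811/1700 = 93.633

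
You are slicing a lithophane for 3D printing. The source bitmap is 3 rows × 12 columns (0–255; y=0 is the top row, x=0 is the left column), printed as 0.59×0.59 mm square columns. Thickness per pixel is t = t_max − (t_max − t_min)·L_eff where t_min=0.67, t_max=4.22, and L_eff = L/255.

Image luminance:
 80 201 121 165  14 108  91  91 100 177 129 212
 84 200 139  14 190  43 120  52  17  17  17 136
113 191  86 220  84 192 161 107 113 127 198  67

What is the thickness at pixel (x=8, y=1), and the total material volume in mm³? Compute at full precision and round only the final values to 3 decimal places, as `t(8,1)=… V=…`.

t(8,1)=3.983 V=32.641

span = t_max - t_min = 4.22 - 0.67 = 3.550
L(8,1) = 17, L_eff = 17/255 = 0.066667
t(8,1) = 4.22 - 3.550·0.066667 = 3.983
Σt over all 3·12 pixels = 19129/204 ≈ 93.7696078
V = pitch²·Σt = 0.59²·19129/204 = 32.641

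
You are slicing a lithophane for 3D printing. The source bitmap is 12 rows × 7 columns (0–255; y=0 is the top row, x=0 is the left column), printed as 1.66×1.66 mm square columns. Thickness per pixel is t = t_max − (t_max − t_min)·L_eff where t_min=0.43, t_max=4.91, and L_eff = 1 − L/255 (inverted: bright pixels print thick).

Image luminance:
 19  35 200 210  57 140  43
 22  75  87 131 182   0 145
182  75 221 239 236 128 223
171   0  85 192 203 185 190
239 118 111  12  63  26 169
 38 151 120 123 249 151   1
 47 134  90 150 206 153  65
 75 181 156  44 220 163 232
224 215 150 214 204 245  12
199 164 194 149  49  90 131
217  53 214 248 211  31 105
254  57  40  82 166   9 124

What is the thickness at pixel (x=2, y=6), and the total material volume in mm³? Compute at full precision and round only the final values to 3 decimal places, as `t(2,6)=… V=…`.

span = t_max - t_min = 4.91 - 0.43 = 4.480
L(2,6) = 90, L_eff = 1 - 90/255 = 0.647059 (inverted)
t(2,6) = 4.91 - 4.480·0.647059 = 2.011
Σt over all 12·7 pixels = 495411/2125 ≈ 233.1345882
V = pitch²·Σt = 1.66²·495411/2125 = 642.426

t(2,6)=2.011 V=642.426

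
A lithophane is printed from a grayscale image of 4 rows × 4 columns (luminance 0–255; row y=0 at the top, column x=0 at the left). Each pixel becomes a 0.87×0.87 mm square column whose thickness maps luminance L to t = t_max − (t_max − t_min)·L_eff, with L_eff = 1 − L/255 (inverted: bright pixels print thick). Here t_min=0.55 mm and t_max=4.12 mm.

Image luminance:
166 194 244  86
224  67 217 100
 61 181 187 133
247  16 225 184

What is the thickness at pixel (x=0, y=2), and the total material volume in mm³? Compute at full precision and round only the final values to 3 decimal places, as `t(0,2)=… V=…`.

t(0,2)=1.404 V=33.491

span = t_max - t_min = 4.12 - 0.55 = 3.570
L(0,2) = 61, L_eff = 1 - 61/255 = 0.760784 (inverted)
t(0,2) = 4.12 - 3.570·0.760784 = 1.404
Σt over all 4·4 pixels = 44.248
V = pitch²·Σt = 0.87²·44.248 = 33.491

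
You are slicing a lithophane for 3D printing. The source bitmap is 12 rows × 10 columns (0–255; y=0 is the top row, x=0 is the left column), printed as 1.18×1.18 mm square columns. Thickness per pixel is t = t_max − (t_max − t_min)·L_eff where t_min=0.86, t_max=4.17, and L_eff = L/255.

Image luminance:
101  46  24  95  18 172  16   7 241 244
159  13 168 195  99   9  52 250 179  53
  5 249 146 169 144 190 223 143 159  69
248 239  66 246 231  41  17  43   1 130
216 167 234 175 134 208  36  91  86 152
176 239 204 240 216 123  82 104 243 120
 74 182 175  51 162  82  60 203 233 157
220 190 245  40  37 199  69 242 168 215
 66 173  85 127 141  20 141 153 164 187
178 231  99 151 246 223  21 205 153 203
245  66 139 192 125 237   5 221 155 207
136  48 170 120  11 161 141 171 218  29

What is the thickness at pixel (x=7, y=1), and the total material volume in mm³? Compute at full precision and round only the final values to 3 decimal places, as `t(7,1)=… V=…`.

span = t_max - t_min = 4.17 - 0.86 = 3.310
L(7,1) = 250, L_eff = 250/255 = 0.980392
t(7,1) = 4.17 - 3.310·0.980392 = 0.925
Σt over all 12·10 pixels = 1193611/4250 ≈ 280.8496471
V = pitch²·Σt = 1.18²·1193611/4250 = 391.055

t(7,1)=0.925 V=391.055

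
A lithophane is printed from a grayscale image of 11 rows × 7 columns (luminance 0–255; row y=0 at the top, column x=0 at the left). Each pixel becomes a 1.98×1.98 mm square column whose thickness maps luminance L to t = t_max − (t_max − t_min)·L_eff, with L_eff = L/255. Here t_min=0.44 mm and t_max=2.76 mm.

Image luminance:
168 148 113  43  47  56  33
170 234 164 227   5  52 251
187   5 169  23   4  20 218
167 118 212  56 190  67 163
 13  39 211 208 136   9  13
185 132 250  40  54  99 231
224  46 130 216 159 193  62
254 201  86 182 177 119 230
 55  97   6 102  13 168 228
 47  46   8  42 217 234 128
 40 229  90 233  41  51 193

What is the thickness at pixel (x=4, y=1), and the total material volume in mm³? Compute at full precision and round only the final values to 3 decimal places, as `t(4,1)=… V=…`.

t(4,1)=2.715 V=495.138

span = t_max - t_min = 2.76 - 0.44 = 2.320
L(4,1) = 5, L_eff = 5/255 = 0.019608
t(4,1) = 2.76 - 2.320·0.019608 = 2.715
Σt over all 11·7 pixels = 268383/2125 ≈ 126.2978824
V = pitch²·Σt = 1.98²·268383/2125 = 495.138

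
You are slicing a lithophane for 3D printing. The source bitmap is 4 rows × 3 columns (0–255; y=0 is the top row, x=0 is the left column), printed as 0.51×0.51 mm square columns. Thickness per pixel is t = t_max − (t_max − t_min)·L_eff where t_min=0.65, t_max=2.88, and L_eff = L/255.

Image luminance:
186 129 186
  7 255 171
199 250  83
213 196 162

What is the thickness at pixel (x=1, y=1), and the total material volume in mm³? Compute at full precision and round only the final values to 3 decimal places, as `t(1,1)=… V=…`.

span = t_max - t_min = 2.88 - 0.65 = 2.230
L(1,1) = 255, L_eff = 255/255 = 1.000000
t(1,1) = 2.88 - 2.230·1.000000 = 0.650
Σt over all 4·3 pixels = 142343/8500 ≈ 16.7462353
V = pitch²·Σt = 0.51²·142343/8500 = 4.356

t(1,1)=0.650 V=4.356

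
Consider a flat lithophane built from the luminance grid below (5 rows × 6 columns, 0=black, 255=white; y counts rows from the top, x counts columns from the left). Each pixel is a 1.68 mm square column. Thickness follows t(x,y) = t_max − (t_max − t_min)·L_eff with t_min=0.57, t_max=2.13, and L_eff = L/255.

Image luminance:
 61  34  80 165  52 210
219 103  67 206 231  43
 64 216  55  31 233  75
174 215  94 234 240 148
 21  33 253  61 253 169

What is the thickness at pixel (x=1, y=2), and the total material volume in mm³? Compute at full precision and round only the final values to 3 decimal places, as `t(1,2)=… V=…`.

span = t_max - t_min = 2.13 - 0.57 = 1.560
L(1,2) = 216, L_eff = 216/255 = 0.847059
t(1,2) = 2.13 - 1.560·0.847059 = 0.809
Σt over all 5·6 pixels = 33307/850 ≈ 39.1847059
V = pitch²·Σt = 1.68²·33307/850 = 110.595

t(1,2)=0.809 V=110.595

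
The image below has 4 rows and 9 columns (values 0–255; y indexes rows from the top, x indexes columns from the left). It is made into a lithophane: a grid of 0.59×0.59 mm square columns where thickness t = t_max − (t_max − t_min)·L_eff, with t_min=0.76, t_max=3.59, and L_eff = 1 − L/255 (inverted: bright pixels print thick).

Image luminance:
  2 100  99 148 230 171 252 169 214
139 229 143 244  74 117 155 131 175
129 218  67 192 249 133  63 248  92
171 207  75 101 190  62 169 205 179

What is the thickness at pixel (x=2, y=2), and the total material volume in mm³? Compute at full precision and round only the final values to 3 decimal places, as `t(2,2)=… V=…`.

t(2,2)=1.504 V=30.934

span = t_max - t_min = 3.59 - 0.76 = 2.830
L(2,2) = 67, L_eff = 1 - 67/255 = 0.737255 (inverted)
t(2,2) = 3.59 - 2.830·0.737255 = 1.504
Σt over all 4·9 pixels = 66649/750 ≈ 88.8653333
V = pitch²·Σt = 0.59²·66649/750 = 30.934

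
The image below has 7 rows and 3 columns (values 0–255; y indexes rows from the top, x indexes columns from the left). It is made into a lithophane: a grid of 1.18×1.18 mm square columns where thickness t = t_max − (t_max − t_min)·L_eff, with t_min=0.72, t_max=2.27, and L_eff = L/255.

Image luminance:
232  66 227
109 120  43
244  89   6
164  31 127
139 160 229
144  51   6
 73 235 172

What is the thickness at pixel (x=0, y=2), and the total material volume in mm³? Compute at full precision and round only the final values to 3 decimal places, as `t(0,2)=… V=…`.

t(0,2)=0.787 V=43.803

span = t_max - t_min = 2.27 - 0.72 = 1.550
L(0,2) = 244, L_eff = 244/255 = 0.956863
t(0,2) = 2.27 - 1.550·0.956863 = 0.787
Σt over all 7·3 pixels = 2674/85 ≈ 31.4588235
V = pitch²·Σt = 1.18²·2674/85 = 43.803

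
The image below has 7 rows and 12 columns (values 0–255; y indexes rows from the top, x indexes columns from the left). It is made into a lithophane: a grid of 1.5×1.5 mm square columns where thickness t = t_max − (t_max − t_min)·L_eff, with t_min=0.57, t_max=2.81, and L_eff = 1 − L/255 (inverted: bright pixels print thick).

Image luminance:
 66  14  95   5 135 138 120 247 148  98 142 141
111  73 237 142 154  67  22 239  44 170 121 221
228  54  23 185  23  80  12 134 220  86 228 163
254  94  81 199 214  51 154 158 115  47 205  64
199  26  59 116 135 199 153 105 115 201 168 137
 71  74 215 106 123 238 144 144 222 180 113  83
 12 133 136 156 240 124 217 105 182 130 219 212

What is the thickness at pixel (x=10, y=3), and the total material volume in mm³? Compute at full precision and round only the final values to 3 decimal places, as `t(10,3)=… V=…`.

t(10,3)=2.371 V=329.371

span = t_max - t_min = 2.81 - 0.57 = 2.240
L(10,3) = 205, L_eff = 1 - 205/255 = 0.196078 (inverted)
t(10,3) = 2.81 - 2.240·0.196078 = 2.371
Σt over all 7·12 pixels = 311073/2125 ≈ 146.3872941
V = pitch²·Σt = 1.5²·311073/2125 = 329.371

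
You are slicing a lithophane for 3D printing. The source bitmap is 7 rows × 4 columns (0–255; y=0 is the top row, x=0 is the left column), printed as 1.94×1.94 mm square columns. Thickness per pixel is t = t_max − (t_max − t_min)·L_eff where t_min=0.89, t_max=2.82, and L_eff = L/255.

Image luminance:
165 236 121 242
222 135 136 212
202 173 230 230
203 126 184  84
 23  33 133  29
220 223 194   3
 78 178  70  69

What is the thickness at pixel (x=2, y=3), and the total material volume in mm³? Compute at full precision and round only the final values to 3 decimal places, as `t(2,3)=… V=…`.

span = t_max - t_min = 2.82 - 0.89 = 1.930
L(2,3) = 184, L_eff = 184/255 = 0.721569
t(2,3) = 2.82 - 1.930·0.721569 = 1.427
Σt over all 7·4 pixels = 605879/12750 ≈ 47.5199216
V = pitch²·Σt = 1.94²·605879/12750 = 178.846

t(2,3)=1.427 V=178.846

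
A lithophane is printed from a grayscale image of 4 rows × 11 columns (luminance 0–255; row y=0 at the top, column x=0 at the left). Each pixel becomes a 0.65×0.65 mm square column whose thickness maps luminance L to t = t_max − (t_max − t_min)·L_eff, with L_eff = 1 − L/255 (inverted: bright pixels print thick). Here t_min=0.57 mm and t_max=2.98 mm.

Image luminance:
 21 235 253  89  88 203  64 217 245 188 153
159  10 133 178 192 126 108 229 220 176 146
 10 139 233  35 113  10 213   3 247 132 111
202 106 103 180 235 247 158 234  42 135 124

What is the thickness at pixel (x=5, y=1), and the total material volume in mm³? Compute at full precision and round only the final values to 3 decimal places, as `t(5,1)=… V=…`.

span = t_max - t_min = 2.98 - 0.57 = 2.410
L(5,1) = 126, L_eff = 1 - 126/255 = 0.505882 (inverted)
t(5,1) = 2.98 - 2.410·0.505882 = 1.761
Σt over all 4·11 pixels = 438557/5100 ≈ 85.9915686
V = pitch²·Σt = 0.65²·438557/5100 = 36.331

t(5,1)=1.761 V=36.331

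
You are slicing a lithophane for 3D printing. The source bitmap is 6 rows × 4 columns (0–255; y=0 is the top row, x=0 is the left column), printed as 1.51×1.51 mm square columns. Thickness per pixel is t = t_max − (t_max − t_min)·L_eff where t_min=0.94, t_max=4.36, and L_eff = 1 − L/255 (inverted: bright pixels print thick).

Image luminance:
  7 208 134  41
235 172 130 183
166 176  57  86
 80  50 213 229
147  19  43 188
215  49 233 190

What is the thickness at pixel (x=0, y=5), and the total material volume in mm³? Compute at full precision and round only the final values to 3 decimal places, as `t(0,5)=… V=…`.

span = t_max - t_min = 4.36 - 0.94 = 3.420
L(0,5) = 215, L_eff = 1 - 215/255 = 0.156863 (inverted)
t(0,5) = 4.36 - 3.420·0.156863 = 3.824
Σt over all 6·4 pixels = 281187/4250 ≈ 66.1616471
V = pitch²·Σt = 1.51²·281187/4250 = 150.855

t(0,5)=3.824 V=150.855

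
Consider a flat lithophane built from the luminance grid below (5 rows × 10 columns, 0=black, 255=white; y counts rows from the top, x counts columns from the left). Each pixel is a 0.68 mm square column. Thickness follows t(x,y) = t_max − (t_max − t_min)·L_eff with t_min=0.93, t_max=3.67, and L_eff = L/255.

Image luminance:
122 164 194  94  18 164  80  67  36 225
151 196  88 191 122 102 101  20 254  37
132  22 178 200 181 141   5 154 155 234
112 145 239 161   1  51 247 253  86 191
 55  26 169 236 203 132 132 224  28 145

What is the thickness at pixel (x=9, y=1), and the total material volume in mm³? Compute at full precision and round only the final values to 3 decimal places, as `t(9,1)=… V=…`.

t(9,1)=3.272 V=51.740

span = t_max - t_min = 3.67 - 0.93 = 2.740
L(9,1) = 37, L_eff = 37/255 = 0.145098
t(9,1) = 3.67 - 2.740·0.145098 = 3.272
Σt over all 5·10 pixels = 83921/750 ≈ 111.8946667
V = pitch²·Σt = 0.68²·83921/750 = 51.740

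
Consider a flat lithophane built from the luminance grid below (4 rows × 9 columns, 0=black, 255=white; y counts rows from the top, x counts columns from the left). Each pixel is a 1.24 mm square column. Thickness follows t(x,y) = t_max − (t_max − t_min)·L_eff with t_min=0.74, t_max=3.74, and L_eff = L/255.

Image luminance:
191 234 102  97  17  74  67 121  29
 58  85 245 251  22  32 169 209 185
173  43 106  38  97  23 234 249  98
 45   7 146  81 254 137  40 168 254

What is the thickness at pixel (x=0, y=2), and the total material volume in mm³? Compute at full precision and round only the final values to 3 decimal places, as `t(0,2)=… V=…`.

span = t_max - t_min = 3.74 - 0.74 = 3.000
L(0,2) = 173, L_eff = 173/255 = 0.678431
t(0,2) = 3.74 - 3.000·0.678431 = 1.705
Σt over all 4·9 pixels = 35317/425 ≈ 83.0988235
V = pitch²·Σt = 1.24²·35317/425 = 127.773

t(0,2)=1.705 V=127.773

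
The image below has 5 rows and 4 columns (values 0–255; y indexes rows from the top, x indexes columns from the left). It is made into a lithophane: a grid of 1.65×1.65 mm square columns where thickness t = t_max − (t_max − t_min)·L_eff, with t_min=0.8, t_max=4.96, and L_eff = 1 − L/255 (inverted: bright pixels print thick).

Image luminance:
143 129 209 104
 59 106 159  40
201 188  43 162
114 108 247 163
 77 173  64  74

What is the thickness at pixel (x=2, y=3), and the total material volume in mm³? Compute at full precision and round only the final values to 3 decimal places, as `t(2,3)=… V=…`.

t(2,3)=4.829 V=157.393

span = t_max - t_min = 4.96 - 0.8 = 4.160
L(2,3) = 247, L_eff = 1 - 247/255 = 0.031373 (inverted)
t(2,3) = 4.96 - 4.160·0.031373 = 4.829
Σt over all 5·4 pixels = 368552/6375 ≈ 57.8120784
V = pitch²·Σt = 1.65²·368552/6375 = 157.393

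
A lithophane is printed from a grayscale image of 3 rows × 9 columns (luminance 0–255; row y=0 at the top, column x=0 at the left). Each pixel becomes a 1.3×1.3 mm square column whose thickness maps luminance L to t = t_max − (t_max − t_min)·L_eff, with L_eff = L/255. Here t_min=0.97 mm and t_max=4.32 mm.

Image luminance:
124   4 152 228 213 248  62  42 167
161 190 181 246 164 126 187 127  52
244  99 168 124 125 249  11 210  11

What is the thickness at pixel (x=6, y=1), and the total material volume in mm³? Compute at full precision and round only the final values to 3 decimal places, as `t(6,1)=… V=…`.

t(6,1)=1.863 V=110.201

span = t_max - t_min = 4.32 - 0.97 = 3.350
L(6,1) = 187, L_eff = 187/255 = 0.733333
t(6,1) = 4.32 - 3.350·0.733333 = 1.863
Σt over all 3·9 pixels = 110853/1700 ≈ 65.2076471
V = pitch²·Σt = 1.3²·110853/1700 = 110.201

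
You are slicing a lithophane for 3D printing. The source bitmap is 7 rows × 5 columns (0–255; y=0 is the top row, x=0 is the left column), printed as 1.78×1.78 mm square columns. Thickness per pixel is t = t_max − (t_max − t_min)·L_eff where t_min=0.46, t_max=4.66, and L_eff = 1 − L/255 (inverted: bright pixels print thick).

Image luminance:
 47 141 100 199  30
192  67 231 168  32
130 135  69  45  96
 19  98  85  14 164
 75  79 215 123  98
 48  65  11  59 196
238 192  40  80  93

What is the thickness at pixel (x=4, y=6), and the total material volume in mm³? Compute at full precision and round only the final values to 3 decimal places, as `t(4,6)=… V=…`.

t(4,6)=1.992 V=242.740

span = t_max - t_min = 4.66 - 0.46 = 4.200
L(4,6) = 93, L_eff = 1 - 93/255 = 0.635294 (inverted)
t(4,6) = 4.66 - 4.200·0.635294 = 1.992
Σt over all 7·5 pixels = 65121/850 ≈ 76.6129412
V = pitch²·Σt = 1.78²·65121/850 = 242.740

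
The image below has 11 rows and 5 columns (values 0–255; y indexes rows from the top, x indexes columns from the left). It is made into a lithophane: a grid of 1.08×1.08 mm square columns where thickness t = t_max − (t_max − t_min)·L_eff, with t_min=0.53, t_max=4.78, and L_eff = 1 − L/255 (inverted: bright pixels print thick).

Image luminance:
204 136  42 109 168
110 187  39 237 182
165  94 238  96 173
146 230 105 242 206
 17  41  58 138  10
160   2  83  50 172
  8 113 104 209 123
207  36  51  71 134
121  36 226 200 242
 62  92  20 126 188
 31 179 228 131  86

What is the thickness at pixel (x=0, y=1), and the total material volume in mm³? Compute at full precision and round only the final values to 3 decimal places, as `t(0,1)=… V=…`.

span = t_max - t_min = 4.78 - 0.53 = 4.250
L(0,1) = 110, L_eff = 1 - 110/255 = 0.568627 (inverted)
t(0,1) = 4.78 - 4.250·0.568627 = 2.363
Σt over all 11·5 pixels = 143.55
V = pitch²·Σt = 1.08²·143.55 = 167.437

t(0,1)=2.363 V=167.437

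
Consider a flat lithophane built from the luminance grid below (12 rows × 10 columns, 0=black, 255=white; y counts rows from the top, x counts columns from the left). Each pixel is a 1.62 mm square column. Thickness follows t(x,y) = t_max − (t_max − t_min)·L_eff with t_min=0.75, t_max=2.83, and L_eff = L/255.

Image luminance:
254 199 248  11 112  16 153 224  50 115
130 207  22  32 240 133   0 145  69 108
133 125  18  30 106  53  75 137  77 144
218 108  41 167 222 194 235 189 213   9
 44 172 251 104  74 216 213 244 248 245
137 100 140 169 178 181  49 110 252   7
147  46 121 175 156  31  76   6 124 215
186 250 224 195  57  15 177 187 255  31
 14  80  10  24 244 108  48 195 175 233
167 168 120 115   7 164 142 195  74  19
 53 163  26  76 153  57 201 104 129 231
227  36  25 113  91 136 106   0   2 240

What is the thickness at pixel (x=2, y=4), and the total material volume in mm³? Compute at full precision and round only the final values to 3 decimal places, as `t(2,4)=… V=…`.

span = t_max - t_min = 2.83 - 0.75 = 2.080
L(2,4) = 251, L_eff = 251/255 = 0.984314
t(2,4) = 2.83 - 2.080·0.984314 = 0.783
Σt over all 12·10 pixels = 1372418/6375 ≈ 215.2812549
V = pitch²·Σt = 1.62²·1372418/6375 = 564.984

t(2,4)=0.783 V=564.984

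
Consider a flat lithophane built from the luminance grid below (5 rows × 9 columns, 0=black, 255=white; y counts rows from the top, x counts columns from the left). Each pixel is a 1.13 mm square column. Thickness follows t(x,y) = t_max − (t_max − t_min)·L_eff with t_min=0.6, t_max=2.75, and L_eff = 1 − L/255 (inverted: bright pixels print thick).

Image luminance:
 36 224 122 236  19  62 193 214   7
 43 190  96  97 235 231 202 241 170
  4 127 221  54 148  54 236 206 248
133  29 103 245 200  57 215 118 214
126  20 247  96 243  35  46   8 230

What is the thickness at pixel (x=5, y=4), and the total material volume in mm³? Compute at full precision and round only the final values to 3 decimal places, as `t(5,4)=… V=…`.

span = t_max - t_min = 2.75 - 0.6 = 2.150
L(5,4) = 35, L_eff = 1 - 35/255 = 0.862745 (inverted)
t(5,4) = 2.75 - 2.150·0.862745 = 0.895
Σt over all 5·9 pixels = 407783/5100 ≈ 79.9574510
V = pitch²·Σt = 1.13²·407783/5100 = 102.098

t(5,4)=0.895 V=102.098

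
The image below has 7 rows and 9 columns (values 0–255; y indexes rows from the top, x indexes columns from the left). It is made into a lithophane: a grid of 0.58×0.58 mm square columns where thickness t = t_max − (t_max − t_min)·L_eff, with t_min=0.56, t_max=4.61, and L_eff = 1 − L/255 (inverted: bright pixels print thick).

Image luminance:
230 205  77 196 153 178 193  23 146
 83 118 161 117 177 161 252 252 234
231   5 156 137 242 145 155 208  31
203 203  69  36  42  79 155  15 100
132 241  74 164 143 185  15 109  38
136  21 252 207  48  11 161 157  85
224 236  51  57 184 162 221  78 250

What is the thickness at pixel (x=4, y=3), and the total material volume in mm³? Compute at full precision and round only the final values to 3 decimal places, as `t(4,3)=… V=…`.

t(4,3)=1.227 V=58.938

span = t_max - t_min = 4.61 - 0.56 = 4.050
L(4,3) = 42, L_eff = 1 - 42/255 = 0.835294 (inverted)
t(4,3) = 4.61 - 4.050·0.835294 = 1.227
Σt over all 7·9 pixels = 148923/850 ≈ 175.2035294
V = pitch²·Σt = 0.58²·148923/850 = 58.938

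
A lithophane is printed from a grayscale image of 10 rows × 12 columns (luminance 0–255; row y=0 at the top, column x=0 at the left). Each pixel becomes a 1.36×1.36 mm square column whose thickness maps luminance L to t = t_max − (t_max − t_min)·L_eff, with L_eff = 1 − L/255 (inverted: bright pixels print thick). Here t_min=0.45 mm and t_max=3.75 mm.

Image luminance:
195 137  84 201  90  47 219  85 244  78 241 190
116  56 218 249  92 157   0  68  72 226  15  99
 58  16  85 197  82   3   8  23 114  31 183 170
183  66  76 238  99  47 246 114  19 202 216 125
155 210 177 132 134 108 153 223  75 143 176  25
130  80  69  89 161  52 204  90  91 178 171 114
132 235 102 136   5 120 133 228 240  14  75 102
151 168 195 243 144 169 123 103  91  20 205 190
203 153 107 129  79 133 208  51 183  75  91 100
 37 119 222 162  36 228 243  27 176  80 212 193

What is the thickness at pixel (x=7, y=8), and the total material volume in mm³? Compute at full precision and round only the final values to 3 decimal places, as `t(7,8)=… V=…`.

span = t_max - t_min = 3.75 - 0.45 = 3.300
L(7,8) = 51, L_eff = 1 - 51/255 = 0.800000 (inverted)
t(7,8) = 3.75 - 3.300·0.800000 = 1.110
Σt over all 10·12 pixels = 216301/850 ≈ 254.4717647
V = pitch²·Σt = 1.36²·216301/850 = 470.671

t(7,8)=1.110 V=470.671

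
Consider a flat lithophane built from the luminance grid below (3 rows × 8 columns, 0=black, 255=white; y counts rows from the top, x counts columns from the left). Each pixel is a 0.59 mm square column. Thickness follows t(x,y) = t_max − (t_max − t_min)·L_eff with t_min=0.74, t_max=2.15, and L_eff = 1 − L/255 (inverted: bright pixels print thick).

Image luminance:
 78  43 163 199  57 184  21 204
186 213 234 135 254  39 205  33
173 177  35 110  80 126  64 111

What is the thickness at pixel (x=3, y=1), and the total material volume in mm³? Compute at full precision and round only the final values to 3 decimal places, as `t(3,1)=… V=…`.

span = t_max - t_min = 2.15 - 0.74 = 1.410
L(3,1) = 135, L_eff = 1 - 135/255 = 0.470588 (inverted)
t(3,1) = 2.15 - 1.410·0.470588 = 1.486
Σt over all 3·8 pixels = 74447/2125 ≈ 35.0338824
V = pitch²·Σt = 0.59²·74447/2125 = 12.195

t(3,1)=1.486 V=12.195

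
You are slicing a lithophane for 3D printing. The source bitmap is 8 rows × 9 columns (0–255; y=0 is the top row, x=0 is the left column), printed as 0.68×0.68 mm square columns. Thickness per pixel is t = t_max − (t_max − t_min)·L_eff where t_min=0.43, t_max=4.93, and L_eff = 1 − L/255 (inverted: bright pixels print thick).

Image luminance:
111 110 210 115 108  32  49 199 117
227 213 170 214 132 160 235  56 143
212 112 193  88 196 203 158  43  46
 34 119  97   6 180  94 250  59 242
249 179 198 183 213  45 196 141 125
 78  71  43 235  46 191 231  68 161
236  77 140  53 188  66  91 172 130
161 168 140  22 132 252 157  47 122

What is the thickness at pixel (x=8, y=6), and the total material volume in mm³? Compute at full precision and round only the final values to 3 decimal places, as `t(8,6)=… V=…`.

t(8,6)=2.724 V=95.426

span = t_max - t_min = 4.93 - 0.43 = 4.500
L(8,6) = 130, L_eff = 1 - 130/255 = 0.490196 (inverted)
t(8,6) = 4.93 - 4.500·0.490196 = 2.724
Σt over all 8·9 pixels = 87708/425 ≈ 206.3717647
V = pitch²·Σt = 0.68²·87708/425 = 95.426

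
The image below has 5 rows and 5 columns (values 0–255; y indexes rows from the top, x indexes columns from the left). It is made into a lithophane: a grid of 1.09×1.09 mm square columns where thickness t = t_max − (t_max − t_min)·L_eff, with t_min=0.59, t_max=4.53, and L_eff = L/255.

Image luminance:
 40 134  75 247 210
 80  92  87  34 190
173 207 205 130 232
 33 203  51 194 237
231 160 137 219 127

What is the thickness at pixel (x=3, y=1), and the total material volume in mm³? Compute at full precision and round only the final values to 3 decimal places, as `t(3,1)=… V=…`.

t(3,1)=4.005 V=66.116

span = t_max - t_min = 4.53 - 0.59 = 3.940
L(3,1) = 34, L_eff = 34/255 = 0.133333
t(3,1) = 4.53 - 3.940·0.133333 = 4.005
Σt over all 5·5 pixels = 1419043/25500 ≈ 55.6487451
V = pitch²·Σt = 1.09²·1419043/25500 = 66.116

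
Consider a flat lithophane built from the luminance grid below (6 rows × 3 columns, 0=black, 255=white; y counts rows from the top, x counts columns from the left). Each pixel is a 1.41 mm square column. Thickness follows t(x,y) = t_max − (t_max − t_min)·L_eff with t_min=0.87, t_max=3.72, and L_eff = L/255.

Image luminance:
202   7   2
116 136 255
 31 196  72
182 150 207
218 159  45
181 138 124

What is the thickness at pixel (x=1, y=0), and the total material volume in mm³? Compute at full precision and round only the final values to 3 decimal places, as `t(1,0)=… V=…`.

span = t_max - t_min = 3.72 - 0.87 = 2.850
L(1,0) = 7, L_eff = 7/255 = 0.027451
t(1,0) = 3.72 - 2.850·0.027451 = 3.642
Σt over all 6·3 pixels = 67833/1700 ≈ 39.9017647
V = pitch²·Σt = 1.41²·67833/1700 = 79.329

t(1,0)=3.642 V=79.329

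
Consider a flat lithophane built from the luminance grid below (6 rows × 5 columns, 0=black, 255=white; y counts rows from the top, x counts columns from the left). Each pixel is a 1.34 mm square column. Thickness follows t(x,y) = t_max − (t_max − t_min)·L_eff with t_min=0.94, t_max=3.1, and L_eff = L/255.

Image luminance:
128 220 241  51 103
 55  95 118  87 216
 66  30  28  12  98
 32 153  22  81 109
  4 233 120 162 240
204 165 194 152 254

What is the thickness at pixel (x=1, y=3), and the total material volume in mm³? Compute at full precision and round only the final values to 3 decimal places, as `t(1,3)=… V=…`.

span = t_max - t_min = 3.1 - 0.94 = 2.160
L(1,3) = 153, L_eff = 153/255 = 0.600000
t(1,3) = 3.1 - 2.160·0.600000 = 1.804
Σt over all 6·5 pixels = 131511/2125 ≈ 61.8875294
V = pitch²·Σt = 1.34²·131511/2125 = 111.125

t(1,3)=1.804 V=111.125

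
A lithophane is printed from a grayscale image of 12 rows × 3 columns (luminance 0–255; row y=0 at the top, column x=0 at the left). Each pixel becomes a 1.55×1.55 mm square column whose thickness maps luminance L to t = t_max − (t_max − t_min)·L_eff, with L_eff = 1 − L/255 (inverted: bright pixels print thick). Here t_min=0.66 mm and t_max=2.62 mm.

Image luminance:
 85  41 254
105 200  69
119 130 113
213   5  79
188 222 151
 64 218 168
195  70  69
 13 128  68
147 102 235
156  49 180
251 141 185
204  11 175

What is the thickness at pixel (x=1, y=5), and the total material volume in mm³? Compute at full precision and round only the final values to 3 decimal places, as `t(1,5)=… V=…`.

span = t_max - t_min = 2.62 - 0.66 = 1.960
L(1,5) = 218, L_eff = 1 - 218/255 = 0.145098 (inverted)
t(1,5) = 2.62 - 1.960·0.145098 = 2.336
Σt over all 12·3 pixels = 128939/2125 ≈ 60.6771765
V = pitch²·Σt = 1.55²·128939/2125 = 145.777

t(1,5)=2.336 V=145.777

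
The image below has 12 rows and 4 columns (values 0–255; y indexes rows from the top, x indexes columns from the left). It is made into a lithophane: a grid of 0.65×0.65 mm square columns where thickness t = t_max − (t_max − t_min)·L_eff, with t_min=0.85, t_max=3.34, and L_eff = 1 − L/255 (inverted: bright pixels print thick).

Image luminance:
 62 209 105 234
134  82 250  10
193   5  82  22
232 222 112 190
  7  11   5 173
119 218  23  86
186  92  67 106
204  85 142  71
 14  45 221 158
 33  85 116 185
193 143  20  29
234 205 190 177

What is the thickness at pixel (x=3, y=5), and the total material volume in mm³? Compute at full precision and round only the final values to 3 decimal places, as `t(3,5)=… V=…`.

t(3,5)=1.690 V=41.113

span = t_max - t_min = 3.34 - 0.85 = 2.490
L(3,5) = 86, L_eff = 1 - 86/255 = 0.662745 (inverted)
t(3,5) = 3.34 - 2.490·0.662745 = 1.690
Σt over all 12·4 pixels = 827121/8500 ≈ 97.3083529
V = pitch²·Σt = 0.65²·827121/8500 = 41.113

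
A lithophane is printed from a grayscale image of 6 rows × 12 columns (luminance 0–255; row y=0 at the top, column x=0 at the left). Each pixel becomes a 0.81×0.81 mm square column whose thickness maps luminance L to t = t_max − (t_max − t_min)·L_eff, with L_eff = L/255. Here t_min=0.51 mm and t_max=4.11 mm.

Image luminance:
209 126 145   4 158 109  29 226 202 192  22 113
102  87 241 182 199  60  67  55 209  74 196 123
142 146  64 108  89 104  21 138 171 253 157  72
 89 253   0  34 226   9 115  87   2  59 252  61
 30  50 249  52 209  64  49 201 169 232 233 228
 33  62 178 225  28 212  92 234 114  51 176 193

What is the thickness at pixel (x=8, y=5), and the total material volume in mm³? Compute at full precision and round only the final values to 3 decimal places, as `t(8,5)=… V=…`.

span = t_max - t_min = 4.11 - 0.51 = 3.600
L(8,5) = 114, L_eff = 114/255 = 0.447059
t(8,5) = 4.11 - 3.600·0.447059 = 2.501
Σt over all 6·12 pixels = 166.8
V = pitch²·Σt = 0.81²·166.8 = 109.437

t(8,5)=2.501 V=109.437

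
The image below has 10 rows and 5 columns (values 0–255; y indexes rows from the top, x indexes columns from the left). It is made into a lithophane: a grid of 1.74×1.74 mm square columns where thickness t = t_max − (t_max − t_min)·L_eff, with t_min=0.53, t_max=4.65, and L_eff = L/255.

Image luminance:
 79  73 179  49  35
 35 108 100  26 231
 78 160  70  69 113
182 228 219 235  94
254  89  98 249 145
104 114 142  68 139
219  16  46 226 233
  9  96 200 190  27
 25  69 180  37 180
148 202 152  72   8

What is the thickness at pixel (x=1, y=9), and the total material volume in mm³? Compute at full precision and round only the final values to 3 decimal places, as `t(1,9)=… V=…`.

t(1,9)=1.386 V=405.526

span = t_max - t_min = 4.65 - 0.53 = 4.120
L(1,9) = 202, L_eff = 202/255 = 0.792157
t(1,9) = 4.65 - 4.120·0.792157 = 1.386
Σt over all 10·5 pixels = 68311/510 ≈ 133.9431373
V = pitch²·Σt = 1.74²·68311/510 = 405.526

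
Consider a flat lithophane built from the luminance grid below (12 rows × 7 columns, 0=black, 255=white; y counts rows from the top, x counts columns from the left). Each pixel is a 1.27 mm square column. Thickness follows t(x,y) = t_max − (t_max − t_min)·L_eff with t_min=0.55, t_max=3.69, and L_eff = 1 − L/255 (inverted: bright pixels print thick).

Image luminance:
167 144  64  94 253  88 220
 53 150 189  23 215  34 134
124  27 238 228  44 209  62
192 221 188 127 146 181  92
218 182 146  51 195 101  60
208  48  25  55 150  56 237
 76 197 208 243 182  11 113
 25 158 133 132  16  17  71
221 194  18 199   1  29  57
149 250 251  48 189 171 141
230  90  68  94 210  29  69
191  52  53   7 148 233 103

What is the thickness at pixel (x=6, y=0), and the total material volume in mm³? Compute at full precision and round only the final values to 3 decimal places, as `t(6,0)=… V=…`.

span = t_max - t_min = 3.69 - 0.55 = 3.140
L(6,0) = 220, L_eff = 1 - 220/255 = 0.137255 (inverted)
t(6,0) = 3.69 - 3.140·0.137255 = 3.259
Σt over all 12·7 pixels = 378577/2125 ≈ 178.1538824
V = pitch²·Σt = 1.27²·378577/2125 = 287.344

t(6,0)=3.259 V=287.344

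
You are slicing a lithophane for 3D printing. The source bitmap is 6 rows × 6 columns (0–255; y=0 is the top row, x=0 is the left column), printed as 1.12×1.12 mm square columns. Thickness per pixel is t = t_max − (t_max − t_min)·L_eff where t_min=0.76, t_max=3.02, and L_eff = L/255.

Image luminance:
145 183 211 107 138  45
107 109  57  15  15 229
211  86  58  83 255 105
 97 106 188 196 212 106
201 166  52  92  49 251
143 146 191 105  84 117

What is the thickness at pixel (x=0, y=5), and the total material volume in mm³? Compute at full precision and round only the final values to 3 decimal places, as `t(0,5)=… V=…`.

span = t_max - t_min = 3.02 - 0.76 = 2.260
L(0,5) = 143, L_eff = 143/255 = 0.560784
t(0,5) = 3.02 - 2.260·0.560784 = 1.753
Σt over all 6·6 pixels = 859487/12750 ≈ 67.4107451
V = pitch²·Σt = 1.12²·859487/12750 = 84.560

t(0,5)=1.753 V=84.560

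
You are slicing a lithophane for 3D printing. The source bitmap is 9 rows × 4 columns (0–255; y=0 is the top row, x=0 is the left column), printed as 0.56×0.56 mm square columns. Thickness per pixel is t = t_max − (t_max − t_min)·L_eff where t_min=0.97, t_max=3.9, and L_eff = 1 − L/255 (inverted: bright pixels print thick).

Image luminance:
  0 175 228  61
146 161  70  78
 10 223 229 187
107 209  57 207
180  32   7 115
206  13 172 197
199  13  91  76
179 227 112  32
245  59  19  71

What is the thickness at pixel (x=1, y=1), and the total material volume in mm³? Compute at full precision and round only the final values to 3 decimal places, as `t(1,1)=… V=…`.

span = t_max - t_min = 3.9 - 0.97 = 2.930
L(1,1) = 161, L_eff = 1 - 161/255 = 0.368627 (inverted)
t(1,1) = 3.9 - 2.930·0.368627 = 2.820
Σt over all 9·4 pixels = 2177609/25500 ≈ 85.3964314
V = pitch²·Σt = 0.56²·2177609/25500 = 26.780

t(1,1)=2.820 V=26.780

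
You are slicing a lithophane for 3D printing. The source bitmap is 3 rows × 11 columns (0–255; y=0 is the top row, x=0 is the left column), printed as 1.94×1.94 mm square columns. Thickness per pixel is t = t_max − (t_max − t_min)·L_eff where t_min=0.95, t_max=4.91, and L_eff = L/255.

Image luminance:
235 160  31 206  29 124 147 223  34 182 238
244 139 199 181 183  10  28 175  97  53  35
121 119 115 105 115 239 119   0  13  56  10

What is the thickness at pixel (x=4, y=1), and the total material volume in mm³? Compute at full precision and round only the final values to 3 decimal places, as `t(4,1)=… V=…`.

t(4,1)=2.068 V=378.076

span = t_max - t_min = 4.91 - 0.95 = 3.960
L(4,1) = 183, L_eff = 183/255 = 0.717647
t(4,1) = 4.91 - 3.960·0.717647 = 2.068
Σt over all 3·11 pixels = 6831/68 ≈ 100.4558824
V = pitch²·Σt = 1.94²·6831/68 = 378.076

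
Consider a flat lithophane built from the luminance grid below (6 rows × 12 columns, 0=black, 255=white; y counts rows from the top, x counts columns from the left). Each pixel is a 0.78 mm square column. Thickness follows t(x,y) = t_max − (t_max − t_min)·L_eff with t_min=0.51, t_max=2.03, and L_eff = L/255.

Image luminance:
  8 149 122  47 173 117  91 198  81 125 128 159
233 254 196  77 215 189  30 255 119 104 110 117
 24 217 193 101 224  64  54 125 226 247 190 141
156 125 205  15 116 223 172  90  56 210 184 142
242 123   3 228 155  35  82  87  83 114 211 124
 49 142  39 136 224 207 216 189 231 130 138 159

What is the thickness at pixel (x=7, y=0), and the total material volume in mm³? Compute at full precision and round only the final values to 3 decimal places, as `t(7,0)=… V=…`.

span = t_max - t_min = 2.03 - 0.51 = 1.520
L(7,0) = 198, L_eff = 198/255 = 0.776471
t(7,0) = 2.03 - 1.520·0.776471 = 0.850
Σt over all 6·12 pixels = 546298/6375 ≈ 85.6938039
V = pitch²·Σt = 0.78²·546298/6375 = 52.136

t(7,0)=0.850 V=52.136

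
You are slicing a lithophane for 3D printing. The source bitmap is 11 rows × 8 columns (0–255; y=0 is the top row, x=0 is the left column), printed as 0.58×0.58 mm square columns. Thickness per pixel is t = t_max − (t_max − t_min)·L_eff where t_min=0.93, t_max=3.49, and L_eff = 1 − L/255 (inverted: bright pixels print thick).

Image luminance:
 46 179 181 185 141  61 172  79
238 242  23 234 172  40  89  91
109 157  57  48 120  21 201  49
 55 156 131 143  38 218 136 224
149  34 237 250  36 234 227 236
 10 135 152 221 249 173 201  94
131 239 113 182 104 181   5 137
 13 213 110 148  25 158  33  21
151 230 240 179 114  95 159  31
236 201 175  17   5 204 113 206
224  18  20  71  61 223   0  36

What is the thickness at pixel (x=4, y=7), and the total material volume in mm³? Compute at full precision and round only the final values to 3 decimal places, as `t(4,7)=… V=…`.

span = t_max - t_min = 3.49 - 0.93 = 2.560
L(4,7) = 25, L_eff = 1 - 25/255 = 0.901961 (inverted)
t(4,7) = 3.49 - 2.560·0.901961 = 1.181
Σt over all 11·8 pixels = 419158/2125 ≈ 197.2508235
V = pitch²·Σt = 0.58²·419158/2125 = 66.355

t(4,7)=1.181 V=66.355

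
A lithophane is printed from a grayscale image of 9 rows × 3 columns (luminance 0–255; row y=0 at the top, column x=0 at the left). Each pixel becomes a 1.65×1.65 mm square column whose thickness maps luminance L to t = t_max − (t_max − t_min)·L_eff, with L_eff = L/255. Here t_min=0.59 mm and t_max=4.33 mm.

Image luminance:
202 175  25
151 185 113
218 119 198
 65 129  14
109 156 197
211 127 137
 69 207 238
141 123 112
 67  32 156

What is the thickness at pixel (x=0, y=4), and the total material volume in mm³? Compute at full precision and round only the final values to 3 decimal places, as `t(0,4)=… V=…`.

span = t_max - t_min = 4.33 - 0.59 = 3.740
L(0,4) = 109, L_eff = 109/255 = 0.427451
t(0,4) = 4.33 - 3.740·0.427451 = 2.731
Σt over all 9·3 pixels = 94493/1500 ≈ 62.9953333
V = pitch²·Σt = 1.65²·94493/1500 = 171.505

t(0,4)=2.731 V=171.505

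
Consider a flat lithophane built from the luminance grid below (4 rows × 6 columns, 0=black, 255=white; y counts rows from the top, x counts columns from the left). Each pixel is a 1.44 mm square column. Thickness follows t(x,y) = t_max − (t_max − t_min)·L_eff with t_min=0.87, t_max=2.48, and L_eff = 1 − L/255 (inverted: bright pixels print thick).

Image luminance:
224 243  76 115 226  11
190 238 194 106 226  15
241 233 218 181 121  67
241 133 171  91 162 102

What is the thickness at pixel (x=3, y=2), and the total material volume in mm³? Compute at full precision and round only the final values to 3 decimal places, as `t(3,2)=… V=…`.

span = t_max - t_min = 2.48 - 0.87 = 1.610
L(3,2) = 181, L_eff = 1 - 181/255 = 0.290196 (inverted)
t(3,2) = 2.48 - 1.610·0.290196 = 2.013
Σt over all 4·6 pixels = 45.03
V = pitch²·Σt = 1.44²·45.03 = 93.374

t(3,2)=2.013 V=93.374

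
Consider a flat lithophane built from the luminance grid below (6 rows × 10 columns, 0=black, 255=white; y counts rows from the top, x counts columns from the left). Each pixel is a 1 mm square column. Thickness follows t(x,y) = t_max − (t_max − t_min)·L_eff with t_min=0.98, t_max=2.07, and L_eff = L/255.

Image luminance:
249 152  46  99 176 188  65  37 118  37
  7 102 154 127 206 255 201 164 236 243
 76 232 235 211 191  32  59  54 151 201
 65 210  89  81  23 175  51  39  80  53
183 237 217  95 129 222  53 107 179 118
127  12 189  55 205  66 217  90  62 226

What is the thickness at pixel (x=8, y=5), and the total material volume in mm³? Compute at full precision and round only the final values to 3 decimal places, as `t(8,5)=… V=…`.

t(8,5)=1.805 V=90.179

span = t_max - t_min = 2.07 - 0.98 = 1.090
L(8,5) = 62, L_eff = 62/255 = 0.243137
t(8,5) = 2.07 - 1.090·0.243137 = 1.805
Σt over all 6·10 pixels = 766523/8500 ≈ 90.1791765
V = pitch²·Σt = 1²·766523/8500 = 90.179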